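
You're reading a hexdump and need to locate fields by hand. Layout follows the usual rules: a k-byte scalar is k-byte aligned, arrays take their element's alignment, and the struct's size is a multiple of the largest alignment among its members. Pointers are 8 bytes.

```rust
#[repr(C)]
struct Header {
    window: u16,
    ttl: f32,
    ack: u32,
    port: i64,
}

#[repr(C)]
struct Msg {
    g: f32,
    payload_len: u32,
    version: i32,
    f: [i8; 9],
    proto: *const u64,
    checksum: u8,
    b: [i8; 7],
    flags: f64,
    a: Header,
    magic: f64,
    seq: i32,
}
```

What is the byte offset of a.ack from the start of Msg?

Header: window at 0 (size 2, align 2) → ends 2; pad 2 to align 4 for ttl; ttl at 4 (size 4, align 4) → ends 8; ack at 8 (size 4, align 4) → ends 12; pad 4 to align 8 for port; port at 16 (size 8, align 8) → ends 24; total 24 bytes, alignment 8
g at 0 (size 4, align 4) → ends 4
payload_len at 4 (size 4, align 4) → ends 8
version at 8 (size 4, align 4) → ends 12
f at 12 (size 9, align 1) → ends 21
pad 3 to align 8 for proto
proto at 24 (size 8, align 8) → ends 32
checksum at 32 (size 1, align 1) → ends 33
b at 33 (size 7, align 1) → ends 40
flags at 40 (size 8, align 8) → ends 48
a at 48 (size 24, align 8) → ends 72
within Header: ack at 8
48 + 8 = 56

56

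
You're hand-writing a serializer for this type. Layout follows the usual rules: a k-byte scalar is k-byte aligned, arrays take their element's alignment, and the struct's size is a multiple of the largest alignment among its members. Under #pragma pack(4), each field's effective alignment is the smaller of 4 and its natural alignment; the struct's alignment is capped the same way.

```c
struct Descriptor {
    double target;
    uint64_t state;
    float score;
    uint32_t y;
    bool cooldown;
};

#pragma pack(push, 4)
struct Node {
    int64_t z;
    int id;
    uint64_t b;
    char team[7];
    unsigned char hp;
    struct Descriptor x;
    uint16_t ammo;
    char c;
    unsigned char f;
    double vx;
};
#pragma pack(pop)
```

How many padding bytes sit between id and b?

Descriptor: target at 0 (size 8, align 8) → ends 8; state at 8 (size 8, align 8) → ends 16; score at 16 (size 4, align 4) → ends 20; y at 20 (size 4, align 4) → ends 24; cooldown at 24 (size 1, align 1) → ends 25; tail pad 7 to reach multiple of 8; total 32 bytes, alignment 8
z at 0 (size 8, align 4) → ends 8
id at 8 (size 4, align 4) → ends 12
b at 12 (size 8, align 4) → ends 20

0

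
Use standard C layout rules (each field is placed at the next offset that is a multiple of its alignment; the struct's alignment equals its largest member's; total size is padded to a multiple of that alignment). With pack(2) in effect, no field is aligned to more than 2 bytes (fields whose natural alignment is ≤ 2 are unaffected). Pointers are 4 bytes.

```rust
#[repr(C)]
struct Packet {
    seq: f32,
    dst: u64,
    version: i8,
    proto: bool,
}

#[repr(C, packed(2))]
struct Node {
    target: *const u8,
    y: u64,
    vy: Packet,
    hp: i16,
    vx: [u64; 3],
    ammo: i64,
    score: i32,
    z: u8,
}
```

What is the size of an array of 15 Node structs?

1140

Packet: seq at 0 (size 4, align 4) → ends 4; pad 4 to align 8 for dst; dst at 8 (size 8, align 8) → ends 16; version at 16 (size 1, align 1) → ends 17; proto at 17 (size 1, align 1) → ends 18; tail pad 6 to reach multiple of 8; total 24 bytes, alignment 8
target at 0 (size 4, align 2) → ends 4
y at 4 (size 8, align 2) → ends 12
vy at 12 (size 24, align 2) → ends 36
hp at 36 (size 2, align 2) → ends 38
vx at 38 (size 24, align 2) → ends 62
ammo at 62 (size 8, align 2) → ends 70
score at 70 (size 4, align 2) → ends 74
z at 74 (size 1, align 1) → ends 75
tail pad 1 to reach multiple of 2
total 76 bytes, alignment 2
array of 15: 15 × 76 = 1140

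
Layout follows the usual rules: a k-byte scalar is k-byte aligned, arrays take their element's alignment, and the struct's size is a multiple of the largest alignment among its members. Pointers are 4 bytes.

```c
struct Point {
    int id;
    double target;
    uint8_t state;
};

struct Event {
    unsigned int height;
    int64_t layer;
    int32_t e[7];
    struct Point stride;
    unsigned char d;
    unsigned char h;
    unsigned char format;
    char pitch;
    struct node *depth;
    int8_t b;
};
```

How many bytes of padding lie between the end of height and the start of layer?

Point: 0..4  id  (4B, 4-aligned); 4..8  -- padding (4B); 8..16  target  (8B, 8-aligned); 16..17  state  (1B, 1-aligned); 17..24  -- tail padding (7B); sizeof = 24, alignof = 8
0..4  height  (4B, 4-aligned)
4..8  -- padding (4B)
8..16  layer  (8B, 8-aligned)

4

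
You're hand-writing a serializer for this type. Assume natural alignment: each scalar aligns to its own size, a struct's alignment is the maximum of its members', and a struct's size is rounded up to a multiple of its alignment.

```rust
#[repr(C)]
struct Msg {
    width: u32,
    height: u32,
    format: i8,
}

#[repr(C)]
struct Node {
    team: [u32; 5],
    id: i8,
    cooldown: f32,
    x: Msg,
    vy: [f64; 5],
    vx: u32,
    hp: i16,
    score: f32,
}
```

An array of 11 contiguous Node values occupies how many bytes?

1056

Msg: 0..4  width  (4B, 4-aligned); 4..8  height  (4B, 4-aligned); 8..9  format  (1B, 1-aligned); 9..12  -- tail padding (3B); sizeof = 12, alignof = 4
0..20  team  (20B, 4-aligned)
20..21  id  (1B, 1-aligned)
21..24  -- padding (3B)
24..28  cooldown  (4B, 4-aligned)
28..40  x  (12B, 4-aligned)
40..80  vy  (40B, 8-aligned)
80..84  vx  (4B, 4-aligned)
84..86  hp  (2B, 2-aligned)
86..88  -- padding (2B)
88..92  score  (4B, 4-aligned)
92..96  -- tail padding (4B)
sizeof = 96, alignof = 8
array of 11: 11 × 96 = 1056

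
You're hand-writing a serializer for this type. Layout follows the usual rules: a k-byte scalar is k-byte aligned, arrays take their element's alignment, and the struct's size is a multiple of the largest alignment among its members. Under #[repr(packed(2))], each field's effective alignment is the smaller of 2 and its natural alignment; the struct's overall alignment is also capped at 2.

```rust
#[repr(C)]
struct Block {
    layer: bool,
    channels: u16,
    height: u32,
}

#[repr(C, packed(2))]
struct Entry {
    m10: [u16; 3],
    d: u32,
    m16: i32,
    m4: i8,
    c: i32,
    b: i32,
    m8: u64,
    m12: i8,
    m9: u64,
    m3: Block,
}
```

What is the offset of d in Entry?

Block: @0: layer [1B, align 1] → 1; +1 pad (align 2); @2: channels [2B, align 2] → 4; @4: height [4B, align 4] → 8; size 8, align 4
@0: m10 [6B, align 2] → 6
@6: d [4B, align 2] → 10

6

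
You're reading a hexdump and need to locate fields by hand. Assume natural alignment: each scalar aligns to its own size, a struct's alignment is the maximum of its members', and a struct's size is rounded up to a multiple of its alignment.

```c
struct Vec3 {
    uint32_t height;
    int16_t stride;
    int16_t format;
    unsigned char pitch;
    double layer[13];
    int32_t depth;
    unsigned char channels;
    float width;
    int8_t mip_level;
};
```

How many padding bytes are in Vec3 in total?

height at 0 (size 4, align 4) → ends 4
stride at 4 (size 2, align 2) → ends 6
format at 6 (size 2, align 2) → ends 8
pitch at 8 (size 1, align 1) → ends 9
pad 7 to align 8 for layer
layer at 16 (size 104, align 8) → ends 120
depth at 120 (size 4, align 4) → ends 124
channels at 124 (size 1, align 1) → ends 125
pad 3 to align 4 for width
width at 128 (size 4, align 4) → ends 132
mip_level at 132 (size 1, align 1) → ends 133
tail pad 3 to reach multiple of 8
total 136 bytes, alignment 8
data bytes 123, size 136 → padding 13

13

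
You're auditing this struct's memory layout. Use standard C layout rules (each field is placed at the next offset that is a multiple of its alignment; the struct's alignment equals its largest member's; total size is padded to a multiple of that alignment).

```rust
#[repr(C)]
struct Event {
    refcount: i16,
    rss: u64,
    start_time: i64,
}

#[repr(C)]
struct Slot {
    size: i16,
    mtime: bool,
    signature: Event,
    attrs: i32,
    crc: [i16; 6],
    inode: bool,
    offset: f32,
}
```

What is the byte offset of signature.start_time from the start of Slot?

Event: @0: refcount [2B, align 2] → 2; +6 pad (align 8); @8: rss [8B, align 8] → 16; @16: start_time [8B, align 8] → 24; size 24, align 8
@0: size [2B, align 2] → 2
@2: mtime [1B, align 1] → 3
+5 pad (align 8)
@8: signature [24B, align 8] → 32
within Event: start_time at 16
8 + 16 = 24

24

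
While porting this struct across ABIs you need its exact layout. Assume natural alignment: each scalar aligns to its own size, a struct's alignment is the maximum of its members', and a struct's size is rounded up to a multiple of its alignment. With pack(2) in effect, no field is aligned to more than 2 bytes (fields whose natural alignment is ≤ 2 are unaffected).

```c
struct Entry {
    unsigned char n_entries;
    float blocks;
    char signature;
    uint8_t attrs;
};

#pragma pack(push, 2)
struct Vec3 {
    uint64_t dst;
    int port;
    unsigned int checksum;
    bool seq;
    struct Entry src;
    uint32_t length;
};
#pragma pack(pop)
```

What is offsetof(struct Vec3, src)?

18

Entry: @0: n_entries [1B, align 1] → 1; +3 pad (align 4); @4: blocks [4B, align 4] → 8; @8: signature [1B, align 1] → 9; @9: attrs [1B, align 1] → 10; +2 tail pad (align 4); size 12, align 4
@0: dst [8B, align 2] → 8
@8: port [4B, align 2] → 12
@12: checksum [4B, align 2] → 16
@16: seq [1B, align 1] → 17
+1 pad (align 2)
@18: src [12B, align 2] → 30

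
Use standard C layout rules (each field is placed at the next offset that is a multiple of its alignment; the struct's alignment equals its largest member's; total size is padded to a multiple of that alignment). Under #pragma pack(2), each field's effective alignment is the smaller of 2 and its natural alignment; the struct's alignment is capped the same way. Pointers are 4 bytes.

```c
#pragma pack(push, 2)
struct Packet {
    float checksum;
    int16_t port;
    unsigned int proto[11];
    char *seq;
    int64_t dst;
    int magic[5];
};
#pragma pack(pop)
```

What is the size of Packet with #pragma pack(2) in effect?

checksum at 0 (size 4, align 2) → ends 4
port at 4 (size 2, align 2) → ends 6
proto at 6 (size 44, align 2) → ends 50
seq at 50 (size 4, align 2) → ends 54
dst at 54 (size 8, align 2) → ends 62
magic at 62 (size 20, align 2) → ends 82
total 82 bytes, alignment 2

82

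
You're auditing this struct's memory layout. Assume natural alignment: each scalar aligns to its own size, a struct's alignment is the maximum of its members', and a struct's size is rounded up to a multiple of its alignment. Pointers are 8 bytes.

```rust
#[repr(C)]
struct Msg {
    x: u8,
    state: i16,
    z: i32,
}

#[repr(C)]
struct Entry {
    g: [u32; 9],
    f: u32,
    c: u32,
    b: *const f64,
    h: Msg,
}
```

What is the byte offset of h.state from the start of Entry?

Msg: @0: x [1B, align 1] → 1; +1 pad (align 2); @2: state [2B, align 2] → 4; @4: z [4B, align 4] → 8; size 8, align 4
@0: g [36B, align 4] → 36
@36: f [4B, align 4] → 40
@40: c [4B, align 4] → 44
+4 pad (align 8)
@48: b [8B, align 8] → 56
@56: h [8B, align 4] → 64
within Msg: state at 2
56 + 2 = 58

58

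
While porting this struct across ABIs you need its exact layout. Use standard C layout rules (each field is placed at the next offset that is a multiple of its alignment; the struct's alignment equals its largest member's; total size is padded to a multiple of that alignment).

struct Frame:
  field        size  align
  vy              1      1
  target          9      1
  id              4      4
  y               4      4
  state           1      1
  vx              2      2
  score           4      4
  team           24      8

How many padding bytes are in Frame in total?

7

0..1  vy  (1B, 1-aligned)
1..10  target  (9B, 1-aligned)
10..12  -- padding (2B)
12..16  id  (4B, 4-aligned)
16..20  y  (4B, 4-aligned)
20..21  state  (1B, 1-aligned)
21..22  -- padding (1B)
22..24  vx  (2B, 2-aligned)
24..28  score  (4B, 4-aligned)
28..32  -- padding (4B)
32..56  team  (24B, 8-aligned)
sizeof = 56, alignof = 8
data bytes 49, size 56 → padding 7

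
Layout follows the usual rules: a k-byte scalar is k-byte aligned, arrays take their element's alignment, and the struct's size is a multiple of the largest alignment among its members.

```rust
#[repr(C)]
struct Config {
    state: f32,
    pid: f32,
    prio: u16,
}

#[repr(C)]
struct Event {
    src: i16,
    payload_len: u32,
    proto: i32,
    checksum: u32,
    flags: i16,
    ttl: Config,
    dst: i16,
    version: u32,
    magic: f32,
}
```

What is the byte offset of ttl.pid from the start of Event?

24

Config: 0..4  state  (4B, 4-aligned); 4..8  pid  (4B, 4-aligned); 8..10  prio  (2B, 2-aligned); 10..12  -- tail padding (2B); sizeof = 12, alignof = 4
0..2  src  (2B, 2-aligned)
2..4  -- padding (2B)
4..8  payload_len  (4B, 4-aligned)
8..12  proto  (4B, 4-aligned)
12..16  checksum  (4B, 4-aligned)
16..18  flags  (2B, 2-aligned)
18..20  -- padding (2B)
20..32  ttl  (12B, 4-aligned)
within Config: pid at 4
20 + 4 = 24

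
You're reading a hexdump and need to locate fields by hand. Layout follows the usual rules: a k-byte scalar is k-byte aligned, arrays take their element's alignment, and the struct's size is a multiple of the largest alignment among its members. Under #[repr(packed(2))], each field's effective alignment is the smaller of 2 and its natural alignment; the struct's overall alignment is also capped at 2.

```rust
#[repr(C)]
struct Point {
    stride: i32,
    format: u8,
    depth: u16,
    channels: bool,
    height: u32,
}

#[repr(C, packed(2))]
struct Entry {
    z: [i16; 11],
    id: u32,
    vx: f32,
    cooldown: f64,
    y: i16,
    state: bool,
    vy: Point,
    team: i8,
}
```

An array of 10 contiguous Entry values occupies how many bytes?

600

Point: 0..4  stride  (4B, 4-aligned); 4..5  format  (1B, 1-aligned); 5..6  -- padding (1B); 6..8  depth  (2B, 2-aligned); 8..9  channels  (1B, 1-aligned); 9..12  -- padding (3B); 12..16  height  (4B, 4-aligned); sizeof = 16, alignof = 4
0..22  z  (22B, 2-aligned)
22..26  id  (4B, 2-aligned)
26..30  vx  (4B, 2-aligned)
30..38  cooldown  (8B, 2-aligned)
38..40  y  (2B, 2-aligned)
40..41  state  (1B, 1-aligned)
41..42  -- padding (1B)
42..58  vy  (16B, 2-aligned)
58..59  team  (1B, 1-aligned)
59..60  -- tail padding (1B)
sizeof = 60, alignof = 2
array of 10: 10 × 60 = 600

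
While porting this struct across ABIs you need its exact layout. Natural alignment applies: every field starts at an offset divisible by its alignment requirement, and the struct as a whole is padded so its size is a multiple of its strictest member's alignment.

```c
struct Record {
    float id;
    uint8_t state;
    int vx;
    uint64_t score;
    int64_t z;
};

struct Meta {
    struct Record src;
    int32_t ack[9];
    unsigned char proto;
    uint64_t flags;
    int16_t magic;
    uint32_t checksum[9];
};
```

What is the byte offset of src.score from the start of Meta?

16

Record: 0..4  id  (4B, 4-aligned); 4..5  state  (1B, 1-aligned); 5..8  -- padding (3B); 8..12  vx  (4B, 4-aligned); 12..16  -- padding (4B); 16..24  score  (8B, 8-aligned); 24..32  z  (8B, 8-aligned); sizeof = 32, alignof = 8
0..32  src  (32B, 8-aligned)
within Record: score at 16
0 + 16 = 16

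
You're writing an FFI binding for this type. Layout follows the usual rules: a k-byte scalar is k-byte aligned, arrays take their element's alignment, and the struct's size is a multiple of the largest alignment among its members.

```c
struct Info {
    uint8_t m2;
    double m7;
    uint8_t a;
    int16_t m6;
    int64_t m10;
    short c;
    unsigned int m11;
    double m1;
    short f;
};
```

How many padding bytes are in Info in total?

20

0..1  m2  (1B, 1-aligned)
1..8  -- padding (7B)
8..16  m7  (8B, 8-aligned)
16..17  a  (1B, 1-aligned)
17..18  -- padding (1B)
18..20  m6  (2B, 2-aligned)
20..24  -- padding (4B)
24..32  m10  (8B, 8-aligned)
32..34  c  (2B, 2-aligned)
34..36  -- padding (2B)
36..40  m11  (4B, 4-aligned)
40..48  m1  (8B, 8-aligned)
48..50  f  (2B, 2-aligned)
50..56  -- tail padding (6B)
sizeof = 56, alignof = 8
data bytes 36, size 56 → padding 20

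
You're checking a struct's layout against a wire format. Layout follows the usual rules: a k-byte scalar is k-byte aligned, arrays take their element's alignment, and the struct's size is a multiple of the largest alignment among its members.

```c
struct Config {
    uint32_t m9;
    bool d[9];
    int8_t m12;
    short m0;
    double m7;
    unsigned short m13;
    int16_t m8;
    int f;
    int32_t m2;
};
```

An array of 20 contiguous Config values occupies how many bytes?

800

@0: m9 [4B, align 4] → 4
@4: d [9B, align 1] → 13
@13: m12 [1B, align 1] → 14
@14: m0 [2B, align 2] → 16
@16: m7 [8B, align 8] → 24
@24: m13 [2B, align 2] → 26
@26: m8 [2B, align 2] → 28
@28: f [4B, align 4] → 32
@32: m2 [4B, align 4] → 36
+4 tail pad (align 8)
size 40, align 8
array of 20: 20 × 40 = 800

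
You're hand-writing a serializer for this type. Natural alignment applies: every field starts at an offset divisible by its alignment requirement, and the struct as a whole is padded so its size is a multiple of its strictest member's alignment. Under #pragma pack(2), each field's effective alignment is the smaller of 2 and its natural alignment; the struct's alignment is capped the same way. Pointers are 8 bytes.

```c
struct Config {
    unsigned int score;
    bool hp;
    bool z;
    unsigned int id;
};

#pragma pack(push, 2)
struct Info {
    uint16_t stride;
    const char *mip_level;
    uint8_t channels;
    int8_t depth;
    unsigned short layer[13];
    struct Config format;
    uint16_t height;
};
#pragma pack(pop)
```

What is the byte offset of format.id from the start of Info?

46

Config: score at 0 (size 4, align 4) → ends 4; hp at 4 (size 1, align 1) → ends 5; z at 5 (size 1, align 1) → ends 6; pad 2 to align 4 for id; id at 8 (size 4, align 4) → ends 12; total 12 bytes, alignment 4
stride at 0 (size 2, align 2) → ends 2
mip_level at 2 (size 8, align 2) → ends 10
channels at 10 (size 1, align 1) → ends 11
depth at 11 (size 1, align 1) → ends 12
layer at 12 (size 26, align 2) → ends 38
format at 38 (size 12, align 2) → ends 50
within Config: id at 8
38 + 8 = 46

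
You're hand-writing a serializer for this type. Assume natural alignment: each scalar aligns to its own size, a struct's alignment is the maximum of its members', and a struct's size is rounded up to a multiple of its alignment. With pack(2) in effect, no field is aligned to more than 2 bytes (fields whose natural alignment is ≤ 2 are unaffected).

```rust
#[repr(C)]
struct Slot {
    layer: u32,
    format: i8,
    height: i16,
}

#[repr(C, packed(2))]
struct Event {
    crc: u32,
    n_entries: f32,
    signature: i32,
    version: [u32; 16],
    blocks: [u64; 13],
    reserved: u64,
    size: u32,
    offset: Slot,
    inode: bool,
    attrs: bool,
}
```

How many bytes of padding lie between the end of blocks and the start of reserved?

Slot: layer at 0 (size 4, align 4) → ends 4; format at 4 (size 1, align 1) → ends 5; pad 1 to align 2 for height; height at 6 (size 2, align 2) → ends 8; total 8 bytes, alignment 4
crc at 0 (size 4, align 2) → ends 4
n_entries at 4 (size 4, align 2) → ends 8
signature at 8 (size 4, align 2) → ends 12
version at 12 (size 64, align 2) → ends 76
blocks at 76 (size 104, align 2) → ends 180
reserved at 180 (size 8, align 2) → ends 188

0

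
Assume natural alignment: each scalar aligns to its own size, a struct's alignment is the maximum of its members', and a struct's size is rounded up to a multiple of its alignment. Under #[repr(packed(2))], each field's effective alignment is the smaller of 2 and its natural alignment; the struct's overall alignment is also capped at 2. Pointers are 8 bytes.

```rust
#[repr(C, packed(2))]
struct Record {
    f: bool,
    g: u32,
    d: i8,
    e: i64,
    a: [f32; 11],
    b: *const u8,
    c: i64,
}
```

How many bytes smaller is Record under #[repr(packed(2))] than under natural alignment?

natural layout:
  @0: f [1B, align 1] → 1
  +3 pad (align 4)
  @4: g [4B, align 4] → 8
  @8: d [1B, align 1] → 9
  +7 pad (align 8)
  @16: e [8B, align 8] → 24
  @24: a [44B, align 4] → 68
  +4 pad (align 8)
  @72: b [8B, align 8] → 80
  @80: c [8B, align 8] → 88
  size 88, align 8
packed(2) layout:
  @0: f [1B, align 1] → 1
  +1 pad (align 2)
  @2: g [4B, align 2] → 6
  @6: d [1B, align 1] → 7
  +1 pad (align 2)
  @8: e [8B, align 2] → 16
  @16: a [44B, align 2] → 60
  @60: b [8B, align 2] → 68
  @68: c [8B, align 2] → 76
  size 76, align 2
88 − 76 = 12

12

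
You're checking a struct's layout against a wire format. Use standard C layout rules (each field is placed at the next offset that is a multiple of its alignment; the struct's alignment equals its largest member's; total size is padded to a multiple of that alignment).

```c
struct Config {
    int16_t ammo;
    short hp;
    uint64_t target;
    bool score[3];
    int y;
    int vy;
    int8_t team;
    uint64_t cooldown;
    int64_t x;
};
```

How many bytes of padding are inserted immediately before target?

@0: ammo [2B, align 2] → 2
@2: hp [2B, align 2] → 4
+4 pad (align 8)
@8: target [8B, align 8] → 16

4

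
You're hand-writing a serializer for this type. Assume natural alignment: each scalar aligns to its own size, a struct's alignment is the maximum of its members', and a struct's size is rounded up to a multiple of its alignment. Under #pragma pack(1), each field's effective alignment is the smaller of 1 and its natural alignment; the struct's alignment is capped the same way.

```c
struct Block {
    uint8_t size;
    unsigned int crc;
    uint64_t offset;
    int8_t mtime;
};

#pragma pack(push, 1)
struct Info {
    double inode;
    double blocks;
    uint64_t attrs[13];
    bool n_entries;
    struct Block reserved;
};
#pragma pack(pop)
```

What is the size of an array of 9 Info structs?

1305

Block: @0: size [1B, align 1] → 1; +3 pad (align 4); @4: crc [4B, align 4] → 8; @8: offset [8B, align 8] → 16; @16: mtime [1B, align 1] → 17; +7 tail pad (align 8); size 24, align 8
@0: inode [8B, align 1] → 8
@8: blocks [8B, align 1] → 16
@16: attrs [104B, align 1] → 120
@120: n_entries [1B, align 1] → 121
@121: reserved [24B, align 1] → 145
size 145, align 1
array of 9: 9 × 145 = 1305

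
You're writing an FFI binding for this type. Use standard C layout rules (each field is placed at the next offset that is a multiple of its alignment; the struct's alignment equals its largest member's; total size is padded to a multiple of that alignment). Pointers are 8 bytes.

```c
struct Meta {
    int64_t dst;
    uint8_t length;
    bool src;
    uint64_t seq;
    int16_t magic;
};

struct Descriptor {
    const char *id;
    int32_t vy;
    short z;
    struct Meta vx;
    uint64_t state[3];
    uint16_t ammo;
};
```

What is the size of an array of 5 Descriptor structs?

Meta: @0: dst [8B, align 8] → 8; @8: length [1B, align 1] → 9; @9: src [1B, align 1] → 10; +6 pad (align 8); @16: seq [8B, align 8] → 24; @24: magic [2B, align 2] → 26; +6 tail pad (align 8); size 32, align 8
@0: id [8B, align 8] → 8
@8: vy [4B, align 4] → 12
@12: z [2B, align 2] → 14
+2 pad (align 8)
@16: vx [32B, align 8] → 48
@48: state [24B, align 8] → 72
@72: ammo [2B, align 2] → 74
+6 tail pad (align 8)
size 80, align 8
array of 5: 5 × 80 = 400

400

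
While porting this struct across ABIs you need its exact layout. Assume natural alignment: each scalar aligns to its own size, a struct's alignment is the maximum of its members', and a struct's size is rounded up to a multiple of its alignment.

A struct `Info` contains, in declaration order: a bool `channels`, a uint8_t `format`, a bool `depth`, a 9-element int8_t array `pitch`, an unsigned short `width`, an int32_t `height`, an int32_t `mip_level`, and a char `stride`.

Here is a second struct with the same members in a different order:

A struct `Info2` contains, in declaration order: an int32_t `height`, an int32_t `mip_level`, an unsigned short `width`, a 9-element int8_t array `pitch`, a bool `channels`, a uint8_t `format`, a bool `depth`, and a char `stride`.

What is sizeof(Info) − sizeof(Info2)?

@0: channels [1B, align 1] → 1
@1: format [1B, align 1] → 2
@2: depth [1B, align 1] → 3
@3: pitch [9B, align 1] → 12
@12: width [2B, align 2] → 14
+2 pad (align 4)
@16: height [4B, align 4] → 20
@20: mip_level [4B, align 4] → 24
@24: stride [1B, align 1] → 25
+3 tail pad (align 4)
size 28, align 4
— Info2 —
@0: height [4B, align 4] → 4
@4: mip_level [4B, align 4] → 8
@8: width [2B, align 2] → 10
@10: pitch [9B, align 1] → 19
@19: channels [1B, align 1] → 20
@20: format [1B, align 1] → 21
@21: depth [1B, align 1] → 22
@22: stride [1B, align 1] → 23
+1 tail pad (align 4)
size 24, align 4
28 − 24 = 4

4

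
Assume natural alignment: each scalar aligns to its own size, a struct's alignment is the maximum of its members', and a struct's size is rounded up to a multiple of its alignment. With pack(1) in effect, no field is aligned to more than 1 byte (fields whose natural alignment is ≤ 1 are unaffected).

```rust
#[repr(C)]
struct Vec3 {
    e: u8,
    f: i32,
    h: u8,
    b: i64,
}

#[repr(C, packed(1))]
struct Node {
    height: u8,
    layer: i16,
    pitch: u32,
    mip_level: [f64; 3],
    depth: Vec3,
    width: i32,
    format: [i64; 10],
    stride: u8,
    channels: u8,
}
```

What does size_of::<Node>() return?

141

Vec3: @0: e [1B, align 1] → 1; +3 pad (align 4); @4: f [4B, align 4] → 8; @8: h [1B, align 1] → 9; +7 pad (align 8); @16: b [8B, align 8] → 24; size 24, align 8
@0: height [1B, align 1] → 1
@1: layer [2B, align 1] → 3
@3: pitch [4B, align 1] → 7
@7: mip_level [24B, align 1] → 31
@31: depth [24B, align 1] → 55
@55: width [4B, align 1] → 59
@59: format [80B, align 1] → 139
@139: stride [1B, align 1] → 140
@140: channels [1B, align 1] → 141
size 141, align 1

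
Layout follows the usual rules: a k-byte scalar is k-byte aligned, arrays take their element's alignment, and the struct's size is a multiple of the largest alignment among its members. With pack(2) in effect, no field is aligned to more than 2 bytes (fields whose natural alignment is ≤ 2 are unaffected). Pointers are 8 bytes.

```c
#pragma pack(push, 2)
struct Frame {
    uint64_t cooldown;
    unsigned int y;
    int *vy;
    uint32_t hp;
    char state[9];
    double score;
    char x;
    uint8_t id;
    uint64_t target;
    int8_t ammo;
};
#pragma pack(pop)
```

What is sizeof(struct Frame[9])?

cooldown at 0 (size 8, align 2) → ends 8
y at 8 (size 4, align 2) → ends 12
vy at 12 (size 8, align 2) → ends 20
hp at 20 (size 4, align 2) → ends 24
state at 24 (size 9, align 1) → ends 33
pad 1 to align 2 for score
score at 34 (size 8, align 2) → ends 42
x at 42 (size 1, align 1) → ends 43
id at 43 (size 1, align 1) → ends 44
target at 44 (size 8, align 2) → ends 52
ammo at 52 (size 1, align 1) → ends 53
tail pad 1 to reach multiple of 2
total 54 bytes, alignment 2
array of 9: 9 × 54 = 486

486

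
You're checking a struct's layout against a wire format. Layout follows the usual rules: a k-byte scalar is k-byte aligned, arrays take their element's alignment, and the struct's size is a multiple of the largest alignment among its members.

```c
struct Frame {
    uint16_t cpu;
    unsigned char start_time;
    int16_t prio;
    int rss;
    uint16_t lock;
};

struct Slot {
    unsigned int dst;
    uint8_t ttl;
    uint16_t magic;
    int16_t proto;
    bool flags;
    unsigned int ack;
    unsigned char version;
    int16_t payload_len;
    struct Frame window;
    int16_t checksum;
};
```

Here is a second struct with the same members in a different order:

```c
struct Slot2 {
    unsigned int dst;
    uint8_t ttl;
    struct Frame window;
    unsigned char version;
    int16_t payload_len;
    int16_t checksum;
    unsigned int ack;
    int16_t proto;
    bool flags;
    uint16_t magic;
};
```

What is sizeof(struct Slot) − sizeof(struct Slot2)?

-4

Frame: cpu at 0 (size 2, align 2) → ends 2; start_time at 2 (size 1, align 1) → ends 3; pad 1 to align 2 for prio; prio at 4 (size 2, align 2) → ends 6; pad 2 to align 4 for rss; rss at 8 (size 4, align 4) → ends 12; lock at 12 (size 2, align 2) → ends 14; tail pad 2 to reach multiple of 4; total 16 bytes, alignment 4
dst at 0 (size 4, align 4) → ends 4
ttl at 4 (size 1, align 1) → ends 5
pad 1 to align 2 for magic
magic at 6 (size 2, align 2) → ends 8
proto at 8 (size 2, align 2) → ends 10
flags at 10 (size 1, align 1) → ends 11
pad 1 to align 4 for ack
ack at 12 (size 4, align 4) → ends 16
version at 16 (size 1, align 1) → ends 17
pad 1 to align 2 for payload_len
payload_len at 18 (size 2, align 2) → ends 20
window at 20 (size 16, align 4) → ends 36
checksum at 36 (size 2, align 2) → ends 38
tail pad 2 to reach multiple of 4
total 40 bytes, alignment 4
— Slot2 —
dst at 0 (size 4, align 4) → ends 4
ttl at 4 (size 1, align 1) → ends 5
pad 3 to align 4 for window
window at 8 (size 16, align 4) → ends 24
version at 24 (size 1, align 1) → ends 25
pad 1 to align 2 for payload_len
payload_len at 26 (size 2, align 2) → ends 28
checksum at 28 (size 2, align 2) → ends 30
pad 2 to align 4 for ack
ack at 32 (size 4, align 4) → ends 36
proto at 36 (size 2, align 2) → ends 38
flags at 38 (size 1, align 1) → ends 39
pad 1 to align 2 for magic
magic at 40 (size 2, align 2) → ends 42
tail pad 2 to reach multiple of 4
total 44 bytes, alignment 4
40 − 44 = -4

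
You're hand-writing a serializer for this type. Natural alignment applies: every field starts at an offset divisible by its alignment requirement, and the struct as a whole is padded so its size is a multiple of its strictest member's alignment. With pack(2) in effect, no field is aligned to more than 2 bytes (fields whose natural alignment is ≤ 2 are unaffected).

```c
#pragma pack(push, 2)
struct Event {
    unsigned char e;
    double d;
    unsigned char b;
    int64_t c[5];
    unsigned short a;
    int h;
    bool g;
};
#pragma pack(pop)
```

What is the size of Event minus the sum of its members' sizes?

@0: e [1B, align 1] → 1
+1 pad (align 2)
@2: d [8B, align 2] → 10
@10: b [1B, align 1] → 11
+1 pad (align 2)
@12: c [40B, align 2] → 52
@52: a [2B, align 2] → 54
@54: h [4B, align 2] → 58
@58: g [1B, align 1] → 59
+1 tail pad (align 2)
size 60, align 2
data bytes 57, size 60 → padding 3

3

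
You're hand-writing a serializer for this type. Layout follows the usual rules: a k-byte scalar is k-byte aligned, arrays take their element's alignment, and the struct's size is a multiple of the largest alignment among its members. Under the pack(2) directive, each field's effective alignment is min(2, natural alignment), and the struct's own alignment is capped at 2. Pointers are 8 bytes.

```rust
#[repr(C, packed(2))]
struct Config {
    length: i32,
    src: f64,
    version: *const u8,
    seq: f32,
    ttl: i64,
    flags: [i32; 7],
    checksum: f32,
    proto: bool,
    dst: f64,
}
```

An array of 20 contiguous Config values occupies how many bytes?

length at 0 (size 4, align 2) → ends 4
src at 4 (size 8, align 2) → ends 12
version at 12 (size 8, align 2) → ends 20
seq at 20 (size 4, align 2) → ends 24
ttl at 24 (size 8, align 2) → ends 32
flags at 32 (size 28, align 2) → ends 60
checksum at 60 (size 4, align 2) → ends 64
proto at 64 (size 1, align 1) → ends 65
pad 1 to align 2 for dst
dst at 66 (size 8, align 2) → ends 74
total 74 bytes, alignment 2
array of 20: 20 × 74 = 1480

1480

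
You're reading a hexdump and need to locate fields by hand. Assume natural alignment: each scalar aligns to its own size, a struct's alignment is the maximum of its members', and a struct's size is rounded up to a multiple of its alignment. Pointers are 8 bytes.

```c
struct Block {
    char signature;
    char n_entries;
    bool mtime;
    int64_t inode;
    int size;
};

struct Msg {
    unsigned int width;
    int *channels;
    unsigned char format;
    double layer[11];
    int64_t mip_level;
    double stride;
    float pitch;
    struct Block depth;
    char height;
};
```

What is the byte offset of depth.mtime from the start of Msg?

138

Block: 0..1  signature  (1B, 1-aligned); 1..2  n_entries  (1B, 1-aligned); 2..3  mtime  (1B, 1-aligned); 3..8  -- padding (5B); 8..16  inode  (8B, 8-aligned); 16..20  size  (4B, 4-aligned); 20..24  -- tail padding (4B); sizeof = 24, alignof = 8
0..4  width  (4B, 4-aligned)
4..8  -- padding (4B)
8..16  channels  (8B, 8-aligned)
16..17  format  (1B, 1-aligned)
17..24  -- padding (7B)
24..112  layer  (88B, 8-aligned)
112..120  mip_level  (8B, 8-aligned)
120..128  stride  (8B, 8-aligned)
128..132  pitch  (4B, 4-aligned)
132..136  -- padding (4B)
136..160  depth  (24B, 8-aligned)
within Block: mtime at 2
136 + 2 = 138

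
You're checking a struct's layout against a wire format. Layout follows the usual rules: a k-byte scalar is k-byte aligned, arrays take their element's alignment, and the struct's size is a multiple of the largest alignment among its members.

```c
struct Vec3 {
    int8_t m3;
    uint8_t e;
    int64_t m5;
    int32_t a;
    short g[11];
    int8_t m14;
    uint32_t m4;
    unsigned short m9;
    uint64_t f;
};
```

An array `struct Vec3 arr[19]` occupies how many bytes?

1216

@0: m3 [1B, align 1] → 1
@1: e [1B, align 1] → 2
+6 pad (align 8)
@8: m5 [8B, align 8] → 16
@16: a [4B, align 4] → 20
@20: g [22B, align 2] → 42
@42: m14 [1B, align 1] → 43
+1 pad (align 4)
@44: m4 [4B, align 4] → 48
@48: m9 [2B, align 2] → 50
+6 pad (align 8)
@56: f [8B, align 8] → 64
size 64, align 8
array of 19: 19 × 64 = 1216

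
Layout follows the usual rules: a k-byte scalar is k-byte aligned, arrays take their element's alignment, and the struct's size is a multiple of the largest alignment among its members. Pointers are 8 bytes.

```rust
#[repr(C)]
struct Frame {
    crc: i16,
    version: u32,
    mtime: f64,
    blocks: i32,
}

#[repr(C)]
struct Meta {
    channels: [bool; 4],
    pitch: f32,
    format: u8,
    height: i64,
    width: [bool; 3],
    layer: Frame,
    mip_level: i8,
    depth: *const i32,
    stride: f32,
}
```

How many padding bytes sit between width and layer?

Frame: crc at 0 (size 2, align 2) → ends 2; pad 2 to align 4 for version; version at 4 (size 4, align 4) → ends 8; mtime at 8 (size 8, align 8) → ends 16; blocks at 16 (size 4, align 4) → ends 20; tail pad 4 to reach multiple of 8; total 24 bytes, alignment 8
channels at 0 (size 4, align 1) → ends 4
pitch at 4 (size 4, align 4) → ends 8
format at 8 (size 1, align 1) → ends 9
pad 7 to align 8 for height
height at 16 (size 8, align 8) → ends 24
width at 24 (size 3, align 1) → ends 27
pad 5 to align 8 for layer
layer at 32 (size 24, align 8) → ends 56

5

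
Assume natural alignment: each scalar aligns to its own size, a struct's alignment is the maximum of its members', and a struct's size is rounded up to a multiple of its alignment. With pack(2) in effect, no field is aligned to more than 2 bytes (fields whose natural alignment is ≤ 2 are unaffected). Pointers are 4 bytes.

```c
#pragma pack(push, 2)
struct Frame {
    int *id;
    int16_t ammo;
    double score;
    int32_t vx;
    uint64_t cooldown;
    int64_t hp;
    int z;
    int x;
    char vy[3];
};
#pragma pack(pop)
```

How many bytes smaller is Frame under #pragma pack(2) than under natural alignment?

10

natural layout:
  id at 0 (size 4, align 4) → ends 4
  ammo at 4 (size 2, align 2) → ends 6
  pad 2 to align 8 for score
  score at 8 (size 8, align 8) → ends 16
  vx at 16 (size 4, align 4) → ends 20
  pad 4 to align 8 for cooldown
  cooldown at 24 (size 8, align 8) → ends 32
  hp at 32 (size 8, align 8) → ends 40
  z at 40 (size 4, align 4) → ends 44
  x at 44 (size 4, align 4) → ends 48
  vy at 48 (size 3, align 1) → ends 51
  tail pad 5 to reach multiple of 8
  total 56 bytes, alignment 8
packed(2) layout:
  id at 0 (size 4, align 2) → ends 4
  ammo at 4 (size 2, align 2) → ends 6
  score at 6 (size 8, align 2) → ends 14
  vx at 14 (size 4, align 2) → ends 18
  cooldown at 18 (size 8, align 2) → ends 26
  hp at 26 (size 8, align 2) → ends 34
  z at 34 (size 4, align 2) → ends 38
  x at 38 (size 4, align 2) → ends 42
  vy at 42 (size 3, align 1) → ends 45
  tail pad 1 to reach multiple of 2
  total 46 bytes, alignment 2
56 − 46 = 10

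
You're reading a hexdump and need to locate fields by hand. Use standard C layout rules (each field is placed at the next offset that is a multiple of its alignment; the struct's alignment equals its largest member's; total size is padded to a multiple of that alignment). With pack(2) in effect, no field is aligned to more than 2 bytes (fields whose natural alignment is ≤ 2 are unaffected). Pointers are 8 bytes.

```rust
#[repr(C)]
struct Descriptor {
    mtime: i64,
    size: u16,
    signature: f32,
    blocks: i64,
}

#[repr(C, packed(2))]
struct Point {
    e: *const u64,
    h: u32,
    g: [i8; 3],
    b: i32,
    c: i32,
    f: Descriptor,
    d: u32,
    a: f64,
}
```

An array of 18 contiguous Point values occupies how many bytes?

1080

Descriptor: mtime at 0 (size 8, align 8) → ends 8; size at 8 (size 2, align 2) → ends 10; pad 2 to align 4 for signature; signature at 12 (size 4, align 4) → ends 16; blocks at 16 (size 8, align 8) → ends 24; total 24 bytes, alignment 8
e at 0 (size 8, align 2) → ends 8
h at 8 (size 4, align 2) → ends 12
g at 12 (size 3, align 1) → ends 15
pad 1 to align 2 for b
b at 16 (size 4, align 2) → ends 20
c at 20 (size 4, align 2) → ends 24
f at 24 (size 24, align 2) → ends 48
d at 48 (size 4, align 2) → ends 52
a at 52 (size 8, align 2) → ends 60
total 60 bytes, alignment 2
array of 18: 18 × 60 = 1080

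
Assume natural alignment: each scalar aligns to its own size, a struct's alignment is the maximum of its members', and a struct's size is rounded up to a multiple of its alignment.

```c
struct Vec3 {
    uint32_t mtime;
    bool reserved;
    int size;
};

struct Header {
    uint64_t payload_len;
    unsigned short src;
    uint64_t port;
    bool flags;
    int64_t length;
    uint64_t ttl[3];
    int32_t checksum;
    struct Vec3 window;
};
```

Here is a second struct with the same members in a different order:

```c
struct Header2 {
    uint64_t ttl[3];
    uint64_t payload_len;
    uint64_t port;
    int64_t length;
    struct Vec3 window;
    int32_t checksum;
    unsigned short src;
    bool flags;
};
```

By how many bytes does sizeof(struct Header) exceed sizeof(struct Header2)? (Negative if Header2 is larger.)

8

Vec3: mtime at 0 (size 4, align 4) → ends 4; reserved at 4 (size 1, align 1) → ends 5; pad 3 to align 4 for size; size at 8 (size 4, align 4) → ends 12; total 12 bytes, alignment 4
payload_len at 0 (size 8, align 8) → ends 8
src at 8 (size 2, align 2) → ends 10
pad 6 to align 8 for port
port at 16 (size 8, align 8) → ends 24
flags at 24 (size 1, align 1) → ends 25
pad 7 to align 8 for length
length at 32 (size 8, align 8) → ends 40
ttl at 40 (size 24, align 8) → ends 64
checksum at 64 (size 4, align 4) → ends 68
window at 68 (size 12, align 4) → ends 80
total 80 bytes, alignment 8
— Header2 —
ttl at 0 (size 24, align 8) → ends 24
payload_len at 24 (size 8, align 8) → ends 32
port at 32 (size 8, align 8) → ends 40
length at 40 (size 8, align 8) → ends 48
window at 48 (size 12, align 4) → ends 60
checksum at 60 (size 4, align 4) → ends 64
src at 64 (size 2, align 2) → ends 66
flags at 66 (size 1, align 1) → ends 67
tail pad 5 to reach multiple of 8
total 72 bytes, alignment 8
80 − 72 = 8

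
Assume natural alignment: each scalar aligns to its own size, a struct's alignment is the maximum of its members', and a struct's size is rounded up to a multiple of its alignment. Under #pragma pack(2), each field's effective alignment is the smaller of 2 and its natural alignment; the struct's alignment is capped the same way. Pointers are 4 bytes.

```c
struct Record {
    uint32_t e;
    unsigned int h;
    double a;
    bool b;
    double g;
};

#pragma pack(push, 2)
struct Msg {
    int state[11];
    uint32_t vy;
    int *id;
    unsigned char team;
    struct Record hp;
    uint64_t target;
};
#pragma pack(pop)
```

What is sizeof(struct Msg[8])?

752

Record: @0: e [4B, align 4] → 4; @4: h [4B, align 4] → 8; @8: a [8B, align 8] → 16; @16: b [1B, align 1] → 17; +7 pad (align 8); @24: g [8B, align 8] → 32; size 32, align 8
@0: state [44B, align 2] → 44
@44: vy [4B, align 2] → 48
@48: id [4B, align 2] → 52
@52: team [1B, align 1] → 53
+1 pad (align 2)
@54: hp [32B, align 2] → 86
@86: target [8B, align 2] → 94
size 94, align 2
array of 8: 8 × 94 = 752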